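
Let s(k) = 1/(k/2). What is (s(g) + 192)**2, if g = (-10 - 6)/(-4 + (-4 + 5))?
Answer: 2368521/64 ≈ 37008.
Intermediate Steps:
g = 16/3 (g = -16/(-4 + 1) = -16/(-3) = -16*(-1/3) = 16/3 ≈ 5.3333)
s(k) = 2/k (s(k) = 1/(k*(1/2)) = 1/(k/2) = 2/k)
(s(g) + 192)**2 = (2/(16/3) + 192)**2 = (2*(3/16) + 192)**2 = (3/8 + 192)**2 = (1539/8)**2 = 2368521/64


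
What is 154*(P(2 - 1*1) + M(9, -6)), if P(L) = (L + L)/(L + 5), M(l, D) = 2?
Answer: 1078/3 ≈ 359.33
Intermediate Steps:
P(L) = 2*L/(5 + L) (P(L) = (2*L)/(5 + L) = 2*L/(5 + L))
154*(P(2 - 1*1) + M(9, -6)) = 154*(2*(2 - 1*1)/(5 + (2 - 1*1)) + 2) = 154*(2*(2 - 1)/(5 + (2 - 1)) + 2) = 154*(2*1/(5 + 1) + 2) = 154*(2*1/6 + 2) = 154*(2*1*(⅙) + 2) = 154*(⅓ + 2) = 154*(7/3) = 1078/3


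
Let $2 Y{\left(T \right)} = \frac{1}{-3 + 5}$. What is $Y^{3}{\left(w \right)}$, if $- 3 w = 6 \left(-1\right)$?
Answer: $\frac{1}{64} \approx 0.015625$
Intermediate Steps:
$w = 2$ ($w = - \frac{6 \left(-1\right)}{3} = \left(- \frac{1}{3}\right) \left(-6\right) = 2$)
$Y{\left(T \right)} = \frac{1}{4}$ ($Y{\left(T \right)} = \frac{1}{2 \left(-3 + 5\right)} = \frac{1}{2 \cdot 2} = \frac{1}{2} \cdot \frac{1}{2} = \frac{1}{4}$)
$Y^{3}{\left(w \right)} = \left(\frac{1}{4}\right)^{3} = \frac{1}{64}$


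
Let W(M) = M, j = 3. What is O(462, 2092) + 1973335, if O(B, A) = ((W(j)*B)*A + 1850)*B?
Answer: 1342402579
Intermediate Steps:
O(B, A) = B*(1850 + 3*A*B) (O(B, A) = ((3*B)*A + 1850)*B = (3*A*B + 1850)*B = (1850 + 3*A*B)*B = B*(1850 + 3*A*B))
O(462, 2092) + 1973335 = 462*(1850 + 3*2092*462) + 1973335 = 462*(1850 + 2899512) + 1973335 = 462*2901362 + 1973335 = 1340429244 + 1973335 = 1342402579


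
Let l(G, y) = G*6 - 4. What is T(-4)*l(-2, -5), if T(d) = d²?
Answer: -256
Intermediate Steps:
l(G, y) = -4 + 6*G (l(G, y) = 6*G - 4 = -4 + 6*G)
T(-4)*l(-2, -5) = (-4)²*(-4 + 6*(-2)) = 16*(-4 - 12) = 16*(-16) = -256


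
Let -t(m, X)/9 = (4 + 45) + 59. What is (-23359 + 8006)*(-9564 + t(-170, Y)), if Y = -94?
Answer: 161759208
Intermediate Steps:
t(m, X) = -972 (t(m, X) = -9*((4 + 45) + 59) = -9*(49 + 59) = -9*108 = -972)
(-23359 + 8006)*(-9564 + t(-170, Y)) = (-23359 + 8006)*(-9564 - 972) = -15353*(-10536) = 161759208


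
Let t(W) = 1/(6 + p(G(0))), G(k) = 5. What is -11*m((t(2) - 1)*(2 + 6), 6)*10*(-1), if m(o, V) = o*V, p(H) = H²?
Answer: -158400/31 ≈ -5109.7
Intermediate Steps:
t(W) = 1/31 (t(W) = 1/(6 + 5²) = 1/(6 + 25) = 1/31)
m(o, V) = V*o
-11*m((t(2) - 1)*(2 + 6), 6)*10*(-1) = -11*(6*((1/31 - 1)*(2 + 6)))*10*(-1) = -11*(6*(-30/31*8))*10*(-1) = -11*(6*(-240/31))*10*(-1) = -11*(-1440/31*10)*(-1) = -(-158400)*(-1)/31 = -11*14400/31 = -158400/31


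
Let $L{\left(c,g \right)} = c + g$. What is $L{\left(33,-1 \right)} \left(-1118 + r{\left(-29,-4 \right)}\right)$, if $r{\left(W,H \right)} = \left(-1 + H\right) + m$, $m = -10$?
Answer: $-36256$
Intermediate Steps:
$r{\left(W,H \right)} = -11 + H$ ($r{\left(W,H \right)} = \left(-1 + H\right) - 10 = -11 + H$)
$L{\left(33,-1 \right)} \left(-1118 + r{\left(-29,-4 \right)}\right) = \left(33 - 1\right) \left(-1118 - 15\right) = 32 \left(-1118 - 15\right) = 32 \left(-1133\right) = -36256$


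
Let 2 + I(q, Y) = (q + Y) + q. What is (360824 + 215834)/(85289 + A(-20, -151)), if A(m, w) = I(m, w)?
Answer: 288329/42548 ≈ 6.7766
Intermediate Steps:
I(q, Y) = -2 + Y + 2*q (I(q, Y) = -2 + ((q + Y) + q) = -2 + ((Y + q) + q) = -2 + (Y + 2*q) = -2 + Y + 2*q)
A(m, w) = -2 + w + 2*m
(360824 + 215834)/(85289 + A(-20, -151)) = (360824 + 215834)/(85289 + (-2 - 151 + 2*(-20))) = 576658/(85289 + (-2 - 151 - 40)) = 576658/(85289 - 193) = 576658/85096 = 576658*(1/85096) = 288329/42548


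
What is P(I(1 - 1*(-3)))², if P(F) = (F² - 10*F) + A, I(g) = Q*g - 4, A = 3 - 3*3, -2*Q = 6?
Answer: 168100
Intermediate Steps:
Q = -3 (Q = -½*6 = -3)
A = -6 (A = 3 - 9 = -6)
I(g) = -4 - 3*g (I(g) = -3*g - 4 = -4 - 3*g)
P(F) = -6 + F² - 10*F (P(F) = (F² - 10*F) - 6 = -6 + F² - 10*F)
P(I(1 - 1*(-3)))² = (-6 + (-4 - 3*(1 - 1*(-3)))² - 10*(-4 - 3*(1 - 1*(-3))))² = (-6 + (-4 - 3*(1 + 3))² - 10*(-4 - 3*(1 + 3)))² = (-6 + (-4 - 3*4)² - 10*(-4 - 3*4))² = (-6 + (-4 - 12)² - 10*(-4 - 12))² = (-6 + (-16)² - 10*(-16))² = (-6 + 256 + 160)² = 410² = 168100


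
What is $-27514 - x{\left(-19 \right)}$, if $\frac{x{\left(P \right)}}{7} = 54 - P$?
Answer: $-28025$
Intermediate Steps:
$x{\left(P \right)} = 378 - 7 P$ ($x{\left(P \right)} = 7 \left(54 - P\right) = 378 - 7 P$)
$-27514 - x{\left(-19 \right)} = -27514 - \left(378 - -133\right) = -27514 - \left(378 + 133\right) = -27514 - 511 = -28025$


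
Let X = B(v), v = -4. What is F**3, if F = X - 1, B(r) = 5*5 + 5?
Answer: 24389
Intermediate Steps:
B(r) = 30 (B(r) = 25 + 5 = 30)
X = 30
F = 29 (F = 30 - 1 = 29)
F**3 = 29**3 = 24389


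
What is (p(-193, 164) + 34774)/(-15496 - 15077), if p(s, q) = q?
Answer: -3882/3397 ≈ -1.1428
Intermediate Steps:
(p(-193, 164) + 34774)/(-15496 - 15077) = (164 + 34774)/(-15496 - 15077) = 34938/(-30573) = 34938*(-1/30573) = -3882/3397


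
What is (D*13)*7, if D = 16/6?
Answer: 728/3 ≈ 242.67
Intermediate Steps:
D = 8/3 (D = 16*(1/6) = 8/3 ≈ 2.6667)
(D*13)*7 = ((8/3)*13)*7 = (104/3)*7 = 728/3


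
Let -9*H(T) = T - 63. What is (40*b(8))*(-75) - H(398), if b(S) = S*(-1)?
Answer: 216335/9 ≈ 24037.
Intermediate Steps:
b(S) = -S
H(T) = 7 - T/9 (H(T) = -(T - 63)/9 = -(-63 + T)/9 = 7 - T/9)
(40*b(8))*(-75) - H(398) = (40*(-1*8))*(-75) - (7 - 1/9*398) = (40*(-8))*(-75) - (7 - 398/9) = -320*(-75) - 1*(-335/9) = 24000 + 335/9 = 216335/9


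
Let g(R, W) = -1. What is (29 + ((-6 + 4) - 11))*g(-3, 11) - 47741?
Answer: -47757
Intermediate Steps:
(29 + ((-6 + 4) - 11))*g(-3, 11) - 47741 = (29 + ((-6 + 4) - 11))*(-1) - 47741 = (29 + (-2 - 11))*(-1) - 47741 = (29 - 13)*(-1) - 47741 = 16*(-1) - 47741 = -16 - 47741 = -47757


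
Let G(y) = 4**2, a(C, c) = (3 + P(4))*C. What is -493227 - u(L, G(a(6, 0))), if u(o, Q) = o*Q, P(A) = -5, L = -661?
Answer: -482651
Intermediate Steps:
a(C, c) = -2*C (a(C, c) = (3 - 5)*C = -2*C)
G(y) = 16
u(o, Q) = Q*o
-493227 - u(L, G(a(6, 0))) = -493227 - 16*(-661) = -493227 - 1*(-10576) = -493227 + 10576 = -482651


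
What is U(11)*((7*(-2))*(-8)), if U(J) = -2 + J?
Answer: 1008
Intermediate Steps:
U(11)*((7*(-2))*(-8)) = (-2 + 11)*((7*(-2))*(-8)) = 9*(-14*(-8)) = 9*112 = 1008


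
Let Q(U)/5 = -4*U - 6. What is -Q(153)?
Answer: 3090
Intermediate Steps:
Q(U) = -30 - 20*U (Q(U) = 5*(-4*U - 6) = 5*(-6 - 4*U) = -30 - 20*U)
-Q(153) = -(-30 - 20*153) = -(-30 - 3060) = -1*(-3090) = 3090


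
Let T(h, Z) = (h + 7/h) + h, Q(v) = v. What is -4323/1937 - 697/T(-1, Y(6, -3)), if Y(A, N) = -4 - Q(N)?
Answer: 1311182/17433 ≈ 75.213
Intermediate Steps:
Y(A, N) = -4 - N
T(h, Z) = 2*h + 7/h
-4323/1937 - 697/T(-1, Y(6, -3)) = -4323/1937 - 697/(2*(-1) + 7/(-1)) = -4323*1/1937 - 697/(-2 + 7*(-1)) = -4323/1937 - 697/(-2 - 7) = -4323/1937 - 697/(-9) = -4323/1937 - 697*(-⅑) = -4323/1937 + 697/9 = 1311182/17433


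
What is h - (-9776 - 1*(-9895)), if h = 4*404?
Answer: 1497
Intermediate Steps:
h = 1616
h - (-9776 - 1*(-9895)) = 1616 - (-9776 - 1*(-9895)) = 1616 - (-9776 + 9895) = 1616 - 1*119 = 1616 - 119 = 1497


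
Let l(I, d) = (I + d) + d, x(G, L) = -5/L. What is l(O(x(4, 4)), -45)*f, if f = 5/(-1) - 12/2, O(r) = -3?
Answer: 1023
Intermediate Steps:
l(I, d) = I + 2*d
f = -11 (f = 5*(-1) - 12*1/2 = -5 - 6 = -11)
l(O(x(4, 4)), -45)*f = (-3 + 2*(-45))*(-11) = (-3 - 90)*(-11) = -93*(-11) = 1023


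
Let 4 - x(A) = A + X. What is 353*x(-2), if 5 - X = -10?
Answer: -3177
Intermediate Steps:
X = 15 (X = 5 - 1*(-10) = 5 + 10 = 15)
x(A) = -11 - A (x(A) = 4 - (A + 15) = 4 - (15 + A) = 4 + (-15 - A) = -11 - A)
353*x(-2) = 353*(-11 - 1*(-2)) = 353*(-11 + 2) = 353*(-9) = -3177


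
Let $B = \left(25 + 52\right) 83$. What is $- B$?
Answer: $-6391$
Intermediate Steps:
$B = 6391$ ($B = 77 \cdot 83 = 6391$)
$- B = \left(-1\right) 6391 = -6391$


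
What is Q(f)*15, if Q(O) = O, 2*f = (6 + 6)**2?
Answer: 1080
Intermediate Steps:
f = 72 (f = (6 + 6)**2/2 = (1/2)*12**2 = (1/2)*144 = 72)
Q(f)*15 = 72*15 = 1080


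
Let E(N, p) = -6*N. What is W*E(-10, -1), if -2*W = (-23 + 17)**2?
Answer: -1080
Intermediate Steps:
W = -18 (W = -(-23 + 17)**2/2 = -1/2*(-6)**2 = -1/2*36 = -18)
W*E(-10, -1) = -(-108)*(-10) = -18*60 = -1080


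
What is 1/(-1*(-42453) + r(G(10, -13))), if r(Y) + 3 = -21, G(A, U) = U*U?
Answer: 1/42429 ≈ 2.3569e-5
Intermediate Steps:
G(A, U) = U**2
r(Y) = -24 (r(Y) = -3 - 21 = -24)
1/(-1*(-42453) + r(G(10, -13))) = 1/(-1*(-42453) - 24) = 1/(42453 - 24) = 1/42429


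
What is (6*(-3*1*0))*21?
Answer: 0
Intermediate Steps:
(6*(-3*1*0))*21 = (6*(-3*0))*21 = (6*0)*21 = 0*21 = 0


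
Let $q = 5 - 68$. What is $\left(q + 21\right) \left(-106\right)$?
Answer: $4452$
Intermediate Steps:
$q = -63$
$\left(q + 21\right) \left(-106\right) = \left(-63 + 21\right) \left(-106\right) = \left(-42\right) \left(-106\right) = 4452$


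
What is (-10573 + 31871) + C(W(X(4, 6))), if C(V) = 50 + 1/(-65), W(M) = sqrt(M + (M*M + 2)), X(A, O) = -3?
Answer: 1387619/65 ≈ 21348.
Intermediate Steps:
W(M) = sqrt(2 + M + M**2) (W(M) = sqrt(M + (M**2 + 2)) = sqrt(M + (2 + M**2)) = sqrt(2 + M + M**2))
C(V) = 3249/65 (C(V) = 50 - 1/65 = 3249/65)
(-10573 + 31871) + C(W(X(4, 6))) = (-10573 + 31871) + 3249/65 = 21298 + 3249/65 = 1387619/65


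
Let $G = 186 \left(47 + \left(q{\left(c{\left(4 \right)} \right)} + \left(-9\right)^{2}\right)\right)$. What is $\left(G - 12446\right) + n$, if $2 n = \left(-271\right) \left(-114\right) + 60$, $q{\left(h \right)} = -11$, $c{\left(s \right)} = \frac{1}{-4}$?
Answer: $24793$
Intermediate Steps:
$c{\left(s \right)} = - \frac{1}{4}$
$n = 15477$ ($n = \frac{\left(-271\right) \left(-114\right) + 60}{2} = \frac{30894 + 60}{2} = \frac{1}{2} \cdot 30954 = 15477$)
$G = 21762$ ($G = 186 \left(47 - \left(11 - \left(-9\right)^{2}\right)\right) = 186 \left(47 + \left(-11 + 81\right)\right) = 186 \left(47 + 70\right) = 186 \cdot 117 = 21762$)
$\left(G - 12446\right) + n = \left(21762 - 12446\right) + 15477 = 9316 + 15477 = 24793$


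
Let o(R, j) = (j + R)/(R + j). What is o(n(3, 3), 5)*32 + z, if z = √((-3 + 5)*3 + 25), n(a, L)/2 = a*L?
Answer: 32 + √31 ≈ 37.568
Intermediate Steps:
n(a, L) = 2*L*a (n(a, L) = 2*(a*L) = 2*(L*a) = 2*L*a)
o(R, j) = 1 (o(R, j) = (R + j)/(R + j) = 1)
z = √31 (z = √(2*3 + 25) = √(6 + 25) = √31 ≈ 5.5678)
o(n(3, 3), 5)*32 + z = 1*32 + √31 = 32 + √31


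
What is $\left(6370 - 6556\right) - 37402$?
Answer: $-37588$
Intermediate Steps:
$\left(6370 - 6556\right) - 37402 = -186 - 37402 = -37588$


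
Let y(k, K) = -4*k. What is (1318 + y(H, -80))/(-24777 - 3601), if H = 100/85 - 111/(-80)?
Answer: -63519/1378360 ≈ -0.046083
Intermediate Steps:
H = 3487/1360 (H = 100*(1/85) - 111*(-1/80) = 20/17 + 111/80 = 3487/1360 ≈ 2.5640)
(1318 + y(H, -80))/(-24777 - 3601) = (1318 - 4*3487/1360)/(-24777 - 3601) = (1318 - 3487/340)/(-28378) = (444633/340)*(-1/28378) = -63519/1378360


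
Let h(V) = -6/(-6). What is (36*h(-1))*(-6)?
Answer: -216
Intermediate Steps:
h(V) = 1 (h(V) = -6*(-⅙) = 1)
(36*h(-1))*(-6) = (36*1)*(-6) = 36*(-6) = -216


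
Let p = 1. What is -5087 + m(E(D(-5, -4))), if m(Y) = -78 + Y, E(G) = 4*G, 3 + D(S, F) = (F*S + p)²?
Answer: -3413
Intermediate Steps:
D(S, F) = -3 + (1 + F*S)² (D(S, F) = -3 + (F*S + 1)² = -3 + (1 + F*S)²)
-5087 + m(E(D(-5, -4))) = -5087 + (-78 + 4*(-3 + (1 - 4*(-5))²)) = -5087 + (-78 + 4*(-3 + (1 + 20)²)) = -5087 + (-78 + 4*(-3 + 21²)) = -5087 + (-78 + 4*(-3 + 441)) = -5087 + (-78 + 4*438) = -5087 + (-78 + 1752) = -5087 + 1674 = -3413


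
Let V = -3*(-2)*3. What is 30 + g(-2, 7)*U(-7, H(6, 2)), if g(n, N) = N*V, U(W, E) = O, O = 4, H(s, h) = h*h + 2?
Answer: 534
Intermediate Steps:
H(s, h) = 2 + h² (H(s, h) = h² + 2 = 2 + h²)
V = 18 (V = 6*3 = 18)
U(W, E) = 4
g(n, N) = 18*N (g(n, N) = N*18 = 18*N)
30 + g(-2, 7)*U(-7, H(6, 2)) = 30 + (18*7)*4 = 30 + 126*4 = 30 + 504 = 534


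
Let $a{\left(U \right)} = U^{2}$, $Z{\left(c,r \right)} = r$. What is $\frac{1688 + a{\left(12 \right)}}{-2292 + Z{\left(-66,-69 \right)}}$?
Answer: $- \frac{1832}{2361} \approx -0.77594$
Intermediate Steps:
$\frac{1688 + a{\left(12 \right)}}{-2292 + Z{\left(-66,-69 \right)}} = \frac{1688 + 12^{2}}{-2292 - 69} = \frac{1688 + 144}{-2361} = 1832 \left(- \frac{1}{2361}\right) = - \frac{1832}{2361}$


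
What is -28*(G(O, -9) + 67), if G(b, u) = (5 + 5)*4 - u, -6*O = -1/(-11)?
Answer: -3248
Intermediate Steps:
O = -1/66 (O = -(-1)/(6*(-11)) = -(-1)*(-1)/(6*11) = -1/6*1/11 = -1/66 ≈ -0.015152)
G(b, u) = 40 - u (G(b, u) = 10*4 - u = 40 - u)
-28*(G(O, -9) + 67) = -28*((40 - 1*(-9)) + 67) = -28*((40 + 9) + 67) = -28*(49 + 67) = -28*116 = -3248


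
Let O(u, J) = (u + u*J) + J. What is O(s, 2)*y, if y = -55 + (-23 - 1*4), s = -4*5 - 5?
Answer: 5986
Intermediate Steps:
s = -25 (s = -20 - 5 = -25)
O(u, J) = J + u + J*u (O(u, J) = (u + J*u) + J = J + u + J*u)
y = -82 (y = -55 + (-23 - 4) = -55 - 27 = -82)
O(s, 2)*y = (2 - 25 + 2*(-25))*(-82) = (2 - 25 - 50)*(-82) = -73*(-82) = 5986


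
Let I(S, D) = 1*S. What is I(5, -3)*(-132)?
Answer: -660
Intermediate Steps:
I(S, D) = S
I(5, -3)*(-132) = 5*(-132) = -660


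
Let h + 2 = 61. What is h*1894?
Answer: 111746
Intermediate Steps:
h = 59 (h = -2 + 61 = 59)
h*1894 = 59*1894 = 111746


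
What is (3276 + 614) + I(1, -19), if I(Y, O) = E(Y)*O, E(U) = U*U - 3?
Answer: 3928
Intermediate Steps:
E(U) = -3 + U² (E(U) = U² - 3 = -3 + U²)
I(Y, O) = O*(-3 + Y²) (I(Y, O) = (-3 + Y²)*O = O*(-3 + Y²))
(3276 + 614) + I(1, -19) = (3276 + 614) - 19*(-3 + 1²) = 3890 - 19*(-3 + 1) = 3890 - 19*(-2) = 3890 + 38 = 3928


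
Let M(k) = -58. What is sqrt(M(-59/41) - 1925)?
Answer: I*sqrt(1983) ≈ 44.531*I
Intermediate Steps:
sqrt(M(-59/41) - 1925) = sqrt(-58 - 1925) = sqrt(-1983) = I*sqrt(1983)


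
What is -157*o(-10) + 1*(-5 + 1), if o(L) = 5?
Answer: -789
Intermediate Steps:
-157*o(-10) + 1*(-5 + 1) = -157*5 + 1*(-5 + 1) = -785 + 1*(-4) = -785 - 4 = -789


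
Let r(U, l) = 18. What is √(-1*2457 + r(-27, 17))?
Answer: 3*I*√271 ≈ 49.386*I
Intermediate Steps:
√(-1*2457 + r(-27, 17)) = √(-1*2457 + 18) = √(-2457 + 18) = √(-2439) = 3*I*√271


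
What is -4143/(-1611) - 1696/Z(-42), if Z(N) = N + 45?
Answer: -302203/537 ≈ -562.76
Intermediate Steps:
Z(N) = 45 + N
-4143/(-1611) - 1696/Z(-42) = -4143/(-1611) - 1696/(45 - 42) = -4143*(-1/1611) - 1696/3 = 1381/537 - 1696*1/3 = 1381/537 - 1696/3 = -302203/537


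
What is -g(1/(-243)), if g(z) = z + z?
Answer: 2/243 ≈ 0.0082304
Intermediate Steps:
g(z) = 2*z
-g(1/(-243)) = -2/(-243) = -2*(-1)/243 = -1*(-2/243) = 2/243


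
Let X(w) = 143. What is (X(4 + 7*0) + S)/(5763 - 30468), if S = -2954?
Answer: 937/8235 ≈ 0.11378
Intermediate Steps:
(X(4 + 7*0) + S)/(5763 - 30468) = (143 - 2954)/(5763 - 30468) = -2811/(-24705) = -2811*(-1/24705) = 937/8235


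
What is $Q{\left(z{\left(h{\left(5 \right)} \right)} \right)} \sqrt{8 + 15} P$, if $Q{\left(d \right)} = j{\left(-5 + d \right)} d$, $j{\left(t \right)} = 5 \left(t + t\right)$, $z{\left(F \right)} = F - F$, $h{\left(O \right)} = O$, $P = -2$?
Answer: $0$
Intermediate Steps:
$z{\left(F \right)} = 0$
$j{\left(t \right)} = 10 t$ ($j{\left(t \right)} = 5 \cdot 2 t = 10 t$)
$Q{\left(d \right)} = d \left(-50 + 10 d\right)$ ($Q{\left(d \right)} = 10 \left(-5 + d\right) d = \left(-50 + 10 d\right) d = d \left(-50 + 10 d\right)$)
$Q{\left(z{\left(h{\left(5 \right)} \right)} \right)} \sqrt{8 + 15} P = 10 \cdot 0 \left(-5 + 0\right) \sqrt{8 + 15} \left(-2\right) = 10 \cdot 0 \left(-5\right) \sqrt{23} \left(-2\right) = 0 \sqrt{23} \left(-2\right) = 0 \left(-2\right) = 0$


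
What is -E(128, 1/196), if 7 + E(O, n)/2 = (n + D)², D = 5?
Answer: -693449/19208 ≈ -36.102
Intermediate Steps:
E(O, n) = -14 + 2*(5 + n)² (E(O, n) = -14 + 2*(n + 5)² = -14 + 2*(5 + n)²)
-E(128, 1/196) = -(-14 + 2*(5 + 1/196)²) = -(-14 + 2*(981/196)²) = -(-14 + 2*(962361/38416)) = -(-14 + 962361/19208) = -1*693449/19208 = -693449/19208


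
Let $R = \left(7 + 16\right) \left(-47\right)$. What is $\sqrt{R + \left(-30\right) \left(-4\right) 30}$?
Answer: $\sqrt{2519} \approx 50.19$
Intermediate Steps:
$R = -1081$ ($R = 23 \left(-47\right) = -1081$)
$\sqrt{R + \left(-30\right) \left(-4\right) 30} = \sqrt{-1081 + \left(-30\right) \left(-4\right) 30} = \sqrt{-1081 + 120 \cdot 30} = \sqrt{-1081 + 3600} = \sqrt{2519}$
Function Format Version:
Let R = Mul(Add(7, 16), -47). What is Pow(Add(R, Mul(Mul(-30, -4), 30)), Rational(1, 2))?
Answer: Pow(2519, Rational(1, 2)) ≈ 50.190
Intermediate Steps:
R = -1081 (R = Mul(23, -47) = -1081)
Pow(Add(R, Mul(Mul(-30, -4), 30)), Rational(1, 2)) = Pow(Add(-1081, Mul(Mul(-30, -4), 30)), Rational(1, 2)) = Pow(Add(-1081, Mul(120, 30)), Rational(1, 2)) = Pow(Add(-1081, 3600), Rational(1, 2)) = Pow(2519, Rational(1, 2))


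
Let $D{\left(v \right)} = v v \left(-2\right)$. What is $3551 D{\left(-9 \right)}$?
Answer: $-575262$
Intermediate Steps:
$D{\left(v \right)} = - 2 v^{2}$ ($D{\left(v \right)} = v^{2} \left(-2\right) = - 2 v^{2}$)
$3551 D{\left(-9 \right)} = 3551 \left(- 2 \left(-9\right)^{2}\right) = 3551 \left(\left(-2\right) 81\right) = 3551 \left(-162\right) = -575262$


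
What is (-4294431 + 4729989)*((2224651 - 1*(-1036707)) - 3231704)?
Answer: 12916036932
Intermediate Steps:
(-4294431 + 4729989)*((2224651 - 1*(-1036707)) - 3231704) = 435558*((2224651 + 1036707) - 3231704) = 435558*(3261358 - 3231704) = 435558*29654 = 12916036932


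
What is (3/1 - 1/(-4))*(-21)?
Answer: -273/4 ≈ -68.250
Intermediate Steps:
(3/1 - 1/(-4))*(-21) = (3*1 - 1*(-¼))*(-21) = (3 + ¼)*(-21) = (13/4)*(-21) = -273/4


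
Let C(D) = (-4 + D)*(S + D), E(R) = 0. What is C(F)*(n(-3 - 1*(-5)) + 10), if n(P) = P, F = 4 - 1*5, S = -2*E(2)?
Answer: 60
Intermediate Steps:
S = 0 (S = -2*0 = 0)
F = -1 (F = 4 - 5 = -1)
C(D) = D*(-4 + D) (C(D) = (-4 + D)*(0 + D) = (-4 + D)*D = D*(-4 + D))
C(F)*(n(-3 - 1*(-5)) + 10) = (-(-4 - 1))*((-3 - 1*(-5)) + 10) = (-1*(-5))*((-3 + 5) + 10) = 5*(2 + 10) = 5*12 = 60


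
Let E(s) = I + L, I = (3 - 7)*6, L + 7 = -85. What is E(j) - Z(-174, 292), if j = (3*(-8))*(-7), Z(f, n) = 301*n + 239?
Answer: -88247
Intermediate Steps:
L = -92 (L = -7 - 85 = -92)
Z(f, n) = 239 + 301*n
I = -24 (I = -4*6 = -24)
j = 168 (j = -24*(-7) = 168)
E(s) = -116 (E(s) = -24 - 92 = -116)
E(j) - Z(-174, 292) = -116 - (239 + 301*292) = -116 - (239 + 87892) = -116 - 1*88131 = -116 - 88131 = -88247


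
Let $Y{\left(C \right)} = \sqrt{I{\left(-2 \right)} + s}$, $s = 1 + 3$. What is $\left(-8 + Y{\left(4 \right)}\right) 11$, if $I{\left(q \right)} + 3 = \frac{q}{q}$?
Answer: $-88 + 11 \sqrt{2} \approx -72.444$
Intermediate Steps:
$I{\left(q \right)} = -2$ ($I{\left(q \right)} = -3 + \frac{q}{q} = -3 + 1 = -2$)
$s = 4$
$Y{\left(C \right)} = \sqrt{2}$ ($Y{\left(C \right)} = \sqrt{-2 + 4} = \sqrt{2}$)
$\left(-8 + Y{\left(4 \right)}\right) 11 = \left(-8 + \sqrt{2}\right) 11 = -88 + 11 \sqrt{2}$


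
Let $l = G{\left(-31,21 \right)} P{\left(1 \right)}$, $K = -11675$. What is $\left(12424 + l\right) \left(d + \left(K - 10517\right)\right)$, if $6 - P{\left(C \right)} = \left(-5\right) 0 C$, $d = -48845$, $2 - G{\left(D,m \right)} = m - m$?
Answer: $-883416132$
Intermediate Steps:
$G{\left(D,m \right)} = 2$ ($G{\left(D,m \right)} = 2 - \left(m - m\right) = 2 - 0 = 2 + 0 = 2$)
$P{\left(C \right)} = 6$ ($P{\left(C \right)} = 6 - \left(-5\right) 0 C = 6 - 0 C = 6 - 0 = 6 + 0 = 6$)
$l = 12$ ($l = 2 \cdot 6 = 12$)
$\left(12424 + l\right) \left(d + \left(K - 10517\right)\right) = \left(12424 + 12\right) \left(-48845 - 22192\right) = 12436 \left(-48845 - 22192\right) = 12436 \left(-71037\right) = -883416132$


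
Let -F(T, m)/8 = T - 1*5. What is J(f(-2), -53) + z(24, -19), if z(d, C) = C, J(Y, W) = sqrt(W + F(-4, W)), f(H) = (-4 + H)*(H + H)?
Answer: -19 + sqrt(19) ≈ -14.641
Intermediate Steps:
F(T, m) = 40 - 8*T (F(T, m) = -8*(T - 1*5) = -8*(T - 5) = -8*(-5 + T) = 40 - 8*T)
f(H) = 2*H*(-4 + H) (f(H) = (-4 + H)*(2*H) = 2*H*(-4 + H))
J(Y, W) = sqrt(72 + W) (J(Y, W) = sqrt(W + (40 - 8*(-4))) = sqrt(W + (40 + 32)) = sqrt(W + 72) = sqrt(72 + W))
J(f(-2), -53) + z(24, -19) = sqrt(72 - 53) - 19 = sqrt(19) - 19 = -19 + sqrt(19)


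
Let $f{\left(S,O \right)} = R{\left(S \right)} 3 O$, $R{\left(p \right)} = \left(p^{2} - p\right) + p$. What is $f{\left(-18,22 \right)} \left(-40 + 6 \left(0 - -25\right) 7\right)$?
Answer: $21597840$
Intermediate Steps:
$R{\left(p \right)} = p^{2}$
$f{\left(S,O \right)} = 3 O S^{2}$ ($f{\left(S,O \right)} = S^{2} \cdot 3 O = 3 S^{2} O = 3 O S^{2}$)
$f{\left(-18,22 \right)} \left(-40 + 6 \left(0 - -25\right) 7\right) = 3 \cdot 22 \left(-18\right)^{2} \left(-40 + 6 \left(0 - -25\right) 7\right) = 3 \cdot 22 \cdot 324 \left(-40 + 6 \left(0 + 25\right) 7\right) = 21384 \left(-40 + 6 \cdot 25 \cdot 7\right) = 21384 \left(-40 + 150 \cdot 7\right) = 21384 \left(-40 + 1050\right) = 21384 \cdot 1010 = 21597840$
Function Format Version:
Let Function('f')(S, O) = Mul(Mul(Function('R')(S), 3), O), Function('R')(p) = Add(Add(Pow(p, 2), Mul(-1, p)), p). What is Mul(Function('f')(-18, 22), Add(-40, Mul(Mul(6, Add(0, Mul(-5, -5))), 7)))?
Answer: 21597840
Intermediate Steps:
Function('R')(p) = Pow(p, 2)
Function('f')(S, O) = Mul(3, O, Pow(S, 2)) (Function('f')(S, O) = Mul(Mul(Pow(S, 2), 3), O) = Mul(Mul(3, Pow(S, 2)), O) = Mul(3, O, Pow(S, 2)))
Mul(Function('f')(-18, 22), Add(-40, Mul(Mul(6, Add(0, Mul(-5, -5))), 7))) = Mul(Mul(3, 22, Pow(-18, 2)), Add(-40, Mul(Mul(6, Add(0, Mul(-5, -5))), 7))) = Mul(Mul(3, 22, 324), Add(-40, Mul(Mul(6, Add(0, 25)), 7))) = Mul(21384, Add(-40, Mul(Mul(6, 25), 7))) = Mul(21384, Add(-40, Mul(150, 7))) = Mul(21384, Add(-40, 1050)) = Mul(21384, 1010) = 21597840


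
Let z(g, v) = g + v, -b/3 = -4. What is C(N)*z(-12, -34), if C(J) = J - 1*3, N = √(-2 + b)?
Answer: 138 - 46*√10 ≈ -7.4648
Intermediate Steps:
b = 12 (b = -3*(-4) = 12)
N = √10 (N = √(-2 + 12) = √10 ≈ 3.1623)
C(J) = -3 + J (C(J) = J - 3 = -3 + J)
C(N)*z(-12, -34) = (-3 + √10)*(-12 - 34) = (-3 + √10)*(-46) = 138 - 46*√10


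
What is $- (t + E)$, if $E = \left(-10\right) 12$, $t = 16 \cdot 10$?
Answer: $-40$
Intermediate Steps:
$t = 160$
$E = -120$
$- (t + E) = - (160 - 120) = \left(-1\right) 40 = -40$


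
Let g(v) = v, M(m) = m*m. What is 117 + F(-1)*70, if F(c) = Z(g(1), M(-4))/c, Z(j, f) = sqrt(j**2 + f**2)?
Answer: 117 - 70*sqrt(257) ≈ -1005.2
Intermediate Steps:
M(m) = m**2
Z(j, f) = sqrt(f**2 + j**2)
F(c) = sqrt(257)/c (F(c) = sqrt(((-4)**2)**2 + 1**2)/c = sqrt(16**2 + 1)/c = sqrt(256 + 1)/c = sqrt(257)/c)
117 + F(-1)*70 = 117 + (sqrt(257)/(-1))*70 = 117 + (sqrt(257)*(-1))*70 = 117 - sqrt(257)*70 = 117 - 70*sqrt(257)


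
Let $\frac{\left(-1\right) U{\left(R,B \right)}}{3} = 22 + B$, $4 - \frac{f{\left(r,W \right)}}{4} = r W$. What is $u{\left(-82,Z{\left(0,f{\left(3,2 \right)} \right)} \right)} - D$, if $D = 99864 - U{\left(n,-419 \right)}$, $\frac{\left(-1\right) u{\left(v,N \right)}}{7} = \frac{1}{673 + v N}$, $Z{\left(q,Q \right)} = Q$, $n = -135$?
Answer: $- \frac{131136424}{1329} \approx -98673.0$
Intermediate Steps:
$f{\left(r,W \right)} = 16 - 4 W r$ ($f{\left(r,W \right)} = 16 - 4 r W = 16 - 4 W r$)
$U{\left(R,B \right)} = -66 - 3 B$ ($U{\left(R,B \right)} = - 3 \left(22 + B\right) = -66 - 3 B$)
$u{\left(v,N \right)} = - \frac{7}{673 + N v}$ ($u{\left(v,N \right)} = - \frac{7}{673 + v N} = - \frac{7}{673 + N v}$)
$D = 98673$ ($D = 99864 - \left(-66 - -1257\right) = 99864 - \left(-66 + 1257\right) = 99864 - 1191 = 98673$)
$u{\left(-82,Z{\left(0,f{\left(3,2 \right)} \right)} \right)} - D = - \frac{7}{673 + \left(16 - 8 \cdot 3\right) \left(-82\right)} - 98673 = - \frac{7}{673 + \left(16 - 24\right) \left(-82\right)} - 98673 = - \frac{7}{673 - -656} - 98673 = - \frac{7}{673 + 656} - 98673 = - \frac{7}{1329} - 98673 = - \frac{131136424}{1329}$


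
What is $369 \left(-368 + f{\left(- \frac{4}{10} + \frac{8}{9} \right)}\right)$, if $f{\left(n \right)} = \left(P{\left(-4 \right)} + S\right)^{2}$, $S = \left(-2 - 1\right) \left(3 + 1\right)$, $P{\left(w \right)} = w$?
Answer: $-41328$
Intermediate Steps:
$S = -12$ ($S = \left(-3\right) 4 = -12$)
$f{\left(n \right)} = 256$ ($f{\left(n \right)} = \left(-4 - 12\right)^{2} = \left(-16\right)^{2} = 256$)
$369 \left(-368 + f{\left(- \frac{4}{10} + \frac{8}{9} \right)}\right) = 369 \left(-368 + 256\right) = 369 \left(-112\right) = -41328$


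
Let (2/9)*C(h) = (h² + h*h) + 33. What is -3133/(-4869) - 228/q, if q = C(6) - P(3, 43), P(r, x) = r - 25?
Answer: 878273/4815441 ≈ 0.18239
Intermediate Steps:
C(h) = 297/2 + 9*h² (C(h) = 9*((h² + h*h) + 33)/2 = 9*((h² + h²) + 33)/2 = 9*(2*h² + 33)/2 = 9*(33 + 2*h²)/2 = 297/2 + 9*h²)
P(r, x) = -25 + r
q = 989/2 (q = (297/2 + 9*6²) - (-25 + 3) = (297/2 + 9*36) - 1*(-22) = (297/2 + 324) + 22 = 945/2 + 22 = 989/2 ≈ 494.50)
-3133/(-4869) - 228/q = -3133/(-4869) - 228/989/2 = -3133*(-1/4869) - 228*2/989 = 3133/4869 - 456/989 = 878273/4815441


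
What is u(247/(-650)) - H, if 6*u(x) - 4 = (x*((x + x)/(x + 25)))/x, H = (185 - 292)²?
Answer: -42278714/3693 ≈ -11448.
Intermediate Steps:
H = 11449 (H = (-107)² = 11449)
u(x) = ⅔ + x/(3*(25 + x)) (u(x) = ⅔ + ((x*((x + x)/(x + 25)))/x)/6 = ⅔ + ((x*((2*x)/(25 + x)))/x)/6 = ⅔ + ((x*(2*x/(25 + x)))/x)/6 = ⅔ + ((2*x²/(25 + x))/x)/6 = ⅔ + (2*x/(25 + x))/6 = ⅔ + x/(3*(25 + x)))
u(247/(-650)) - H = (50/3 + 247/(-650))/(25 + 247/(-650)) - 1*11449 = (50/3 + 247*(-1/650))/(25 + 247*(-1/650)) - 11449 = (50/3 - 19/50)/(25 - 19/50) - 11449 = (2443/150)/(1231/50) - 11449 = (50/1231)*(2443/150) - 11449 = 2443/3693 - 11449 = -42278714/3693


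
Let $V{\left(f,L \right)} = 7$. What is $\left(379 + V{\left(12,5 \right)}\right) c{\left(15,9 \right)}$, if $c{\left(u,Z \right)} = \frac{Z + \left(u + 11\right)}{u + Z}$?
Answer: $\frac{6755}{12} \approx 562.92$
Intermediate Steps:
$c{\left(u,Z \right)} = \frac{11 + Z + u}{Z + u}$ ($c{\left(u,Z \right)} = \frac{Z + \left(11 + u\right)}{Z + u} = \frac{11 + Z + u}{Z + u}$)
$\left(379 + V{\left(12,5 \right)}\right) c{\left(15,9 \right)} = \left(379 + 7\right) \frac{11 + 9 + 15}{9 + 15} = 386 \cdot \frac{1}{24} \cdot 35 = 386 \cdot \frac{35}{24} = \frac{6755}{12}$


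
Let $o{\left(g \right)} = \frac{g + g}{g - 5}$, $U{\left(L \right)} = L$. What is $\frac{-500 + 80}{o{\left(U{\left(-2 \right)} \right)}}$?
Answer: $-735$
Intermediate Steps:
$o{\left(g \right)} = \frac{2 g}{-5 + g}$
$\frac{-500 + 80}{o{\left(U{\left(-2 \right)} \right)}} = \frac{-500 + 80}{2 \left(-2\right) \frac{1}{-5 - 2}} = - \frac{420}{2 \left(-2\right) \frac{1}{-7}} = - \frac{420}{2 \left(-2\right) \left(- \frac{1}{7}\right)} = - \frac{420}{\frac{4}{7}} = \left(-420\right) \frac{7}{4} = -735$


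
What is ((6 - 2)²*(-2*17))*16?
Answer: -8704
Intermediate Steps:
((6 - 2)²*(-2*17))*16 = (4²*(-34))*16 = (16*(-34))*16 = -544*16 = -8704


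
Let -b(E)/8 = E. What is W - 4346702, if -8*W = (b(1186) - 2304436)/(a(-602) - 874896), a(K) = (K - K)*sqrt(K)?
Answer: -2535274988155/583264 ≈ -4.3467e+6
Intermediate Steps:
b(E) = -8*E
a(K) = 0 (a(K) = 0*sqrt(K) = 0)
W = -192827/583264 (W = -(-8*1186 - 2304436)/(8*(0 - 874896)) = -(-9488 - 2304436)/(8*(-874896)) = -(-578481)*(-1)/(2*874896) = -1/8*192827/72908 = -192827/583264 ≈ -0.33060)
W - 4346702 = -192827/583264 - 4346702 = -2535274988155/583264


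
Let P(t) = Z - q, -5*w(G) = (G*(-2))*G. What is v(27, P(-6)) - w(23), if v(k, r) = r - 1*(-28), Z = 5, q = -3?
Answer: -878/5 ≈ -175.60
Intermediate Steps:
w(G) = 2*G²/5 (w(G) = -G*(-2)*G/5 = -(-2*G)*G/5 = -(-2)*G²/5 = 2*G²/5)
P(t) = 8 (P(t) = 5 - 1*(-3) = 5 + 3 = 8)
v(k, r) = 28 + r (v(k, r) = r + 28 = 28 + r)
v(27, P(-6)) - w(23) = (28 + 8) - 2*23²/5 = 36 - 2*529/5 = 36 - 1*1058/5 = 36 - 1058/5 = -878/5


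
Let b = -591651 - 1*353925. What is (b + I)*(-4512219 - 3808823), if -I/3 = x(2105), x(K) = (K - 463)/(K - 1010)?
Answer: 2871898490871044/365 ≈ 7.8682e+12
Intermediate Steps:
x(K) = (-463 + K)/(-1010 + K)
b = -945576 (b = -591651 - 353925 = -945576)
I = -1642/365 (I = -3*(-463 + 2105)/(-1010 + 2105) = -3*1642/1095 = -1642/365 ≈ -4.4986)
(b + I)*(-4512219 - 3808823) = (-945576 - 1642/365)*(-4512219 - 3808823) = -345136882/365*(-8321042) = 2871898490871044/365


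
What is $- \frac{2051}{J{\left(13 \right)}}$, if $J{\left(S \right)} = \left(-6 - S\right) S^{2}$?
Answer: $\frac{2051}{3211} \approx 0.63874$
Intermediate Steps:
$J{\left(S \right)} = S^{2} \left(-6 - S\right)$
$- \frac{2051}{J{\left(13 \right)}} = - \frac{2051}{13^{2} \left(-6 - 13\right)} = - \frac{2051}{169 \left(-6 - 13\right)} = - \frac{2051}{169 \left(-19\right)} = - \frac{2051}{-3211} = \left(-2051\right) \left(- \frac{1}{3211}\right) = \frac{2051}{3211}$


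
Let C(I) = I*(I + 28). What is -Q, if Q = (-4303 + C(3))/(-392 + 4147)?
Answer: 842/751 ≈ 1.1212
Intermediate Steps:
C(I) = I*(28 + I)
Q = -842/751 (Q = (-4303 + 3*(28 + 3))/(-392 + 4147) = (-4303 + 3*31)/3755 = (-4303 + 93)*(1/3755) = -4210*1/3755 = -842/751 ≈ -1.1212)
-Q = -1*(-842/751) = 842/751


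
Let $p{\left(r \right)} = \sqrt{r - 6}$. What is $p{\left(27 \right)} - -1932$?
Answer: $1932 + \sqrt{21} \approx 1936.6$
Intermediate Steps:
$p{\left(r \right)} = \sqrt{-6 + r}$
$p{\left(27 \right)} - -1932 = \sqrt{-6 + 27} - -1932 = \sqrt{21} + 1932 = 1932 + \sqrt{21}$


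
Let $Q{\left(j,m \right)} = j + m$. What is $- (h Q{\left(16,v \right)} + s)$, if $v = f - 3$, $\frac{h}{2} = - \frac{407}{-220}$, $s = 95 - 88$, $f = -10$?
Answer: $- \frac{181}{10} \approx -18.1$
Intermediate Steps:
$s = 7$
$h = \frac{37}{10}$ ($h = 2 \left(- \frac{407}{-220}\right) = 2 \left(\left(-407\right) \left(- \frac{1}{220}\right)\right) = 2 \cdot \frac{37}{20} = \frac{37}{10} \approx 3.7$)
$v = -13$ ($v = -10 - 3 = -13$)
$- (h Q{\left(16,v \right)} + s) = - (\frac{37 \left(16 - 13\right)}{10} + 7) = - (\frac{37}{10} \cdot 3 + 7) = - (\frac{111}{10} + 7) = \left(-1\right) \frac{181}{10} = - \frac{181}{10}$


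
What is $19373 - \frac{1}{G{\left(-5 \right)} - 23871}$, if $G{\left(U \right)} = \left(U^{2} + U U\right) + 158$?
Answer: $\frac{458423300}{23663} \approx 19373.0$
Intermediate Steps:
$G{\left(U \right)} = 158 + 2 U^{2}$ ($G{\left(U \right)} = \left(U^{2} + U^{2}\right) + 158 = 2 U^{2} + 158 = 158 + 2 U^{2}$)
$19373 - \frac{1}{G{\left(-5 \right)} - 23871} = 19373 - \frac{1}{\left(158 + 2 \left(-5\right)^{2}\right) - 23871} = 19373 - \frac{1}{\left(158 + 2 \cdot 25\right) - 23871} = 19373 - \frac{1}{\left(158 + 50\right) - 23871} = 19373 - \frac{1}{208 - 23871} = 19373 - \frac{1}{-23663} = 19373 - - \frac{1}{23663} = 19373 + \frac{1}{23663} = \frac{458423300}{23663}$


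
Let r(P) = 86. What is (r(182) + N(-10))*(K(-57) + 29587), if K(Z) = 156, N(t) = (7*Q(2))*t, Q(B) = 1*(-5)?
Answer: 12967948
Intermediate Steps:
Q(B) = -5
N(t) = -35*t (N(t) = (7*(-5))*t = -35*t)
(r(182) + N(-10))*(K(-57) + 29587) = (86 - 35*(-10))*(156 + 29587) = (86 + 350)*29743 = 436*29743 = 12967948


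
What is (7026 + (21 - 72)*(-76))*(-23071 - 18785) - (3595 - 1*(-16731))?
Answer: -456334438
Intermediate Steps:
(7026 + (21 - 72)*(-76))*(-23071 - 18785) - (3595 - 1*(-16731)) = (7026 - 51*(-76))*(-41856) - (3595 + 16731) = (7026 + 3876)*(-41856) - 1*20326 = 10902*(-41856) - 20326 = -456314112 - 20326 = -456334438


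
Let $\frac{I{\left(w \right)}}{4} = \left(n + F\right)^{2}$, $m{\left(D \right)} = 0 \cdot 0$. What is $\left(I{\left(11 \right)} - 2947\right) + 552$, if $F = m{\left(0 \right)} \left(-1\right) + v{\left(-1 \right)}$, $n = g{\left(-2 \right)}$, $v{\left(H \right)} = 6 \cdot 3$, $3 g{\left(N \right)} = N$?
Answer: $- \frac{10739}{9} \approx -1193.2$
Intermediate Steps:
$g{\left(N \right)} = \frac{N}{3}$
$m{\left(D \right)} = 0$
$v{\left(H \right)} = 18$
$n = - \frac{2}{3}$ ($n = \frac{1}{3} \left(-2\right) = - \frac{2}{3} \approx -0.66667$)
$F = 18$ ($F = 0 \left(-1\right) + 18 = 0 + 18 = 18$)
$I{\left(w \right)} = \frac{10816}{9}$ ($I{\left(w \right)} = 4 \left(- \frac{2}{3} + 18\right)^{2} = 4 \left(\frac{52}{3}\right)^{2} = 4 \cdot \frac{2704}{9} = \frac{10816}{9}$)
$\left(I{\left(11 \right)} - 2947\right) + 552 = \left(\frac{10816}{9} - 2947\right) + 552 = - \frac{15707}{9} + 552 = - \frac{10739}{9}$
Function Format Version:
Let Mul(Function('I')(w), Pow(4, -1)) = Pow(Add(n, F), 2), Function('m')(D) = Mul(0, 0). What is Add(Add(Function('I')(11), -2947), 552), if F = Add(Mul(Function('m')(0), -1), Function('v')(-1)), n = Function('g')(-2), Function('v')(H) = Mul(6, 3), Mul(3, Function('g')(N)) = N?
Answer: Rational(-10739, 9) ≈ -1193.2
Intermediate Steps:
Function('g')(N) = Mul(Rational(1, 3), N)
Function('m')(D) = 0
Function('v')(H) = 18
n = Rational(-2, 3) (n = Mul(Rational(1, 3), -2) = Rational(-2, 3) ≈ -0.66667)
F = 18 (F = Add(Mul(0, -1), 18) = Add(0, 18) = 18)
Function('I')(w) = Rational(10816, 9) (Function('I')(w) = Mul(4, Pow(Add(Rational(-2, 3), 18), 2)) = Mul(4, Pow(Rational(52, 3), 2)) = Mul(4, Rational(2704, 9)) = Rational(10816, 9))
Add(Add(Function('I')(11), -2947), 552) = Add(Add(Rational(10816, 9), -2947), 552) = Add(Rational(-15707, 9), 552) = Rational(-10739, 9)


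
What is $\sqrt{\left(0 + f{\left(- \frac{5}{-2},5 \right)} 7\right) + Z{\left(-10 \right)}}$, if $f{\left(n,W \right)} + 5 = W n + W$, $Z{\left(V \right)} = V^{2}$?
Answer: $\frac{5 \sqrt{30}}{2} \approx 13.693$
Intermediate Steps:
$f{\left(n,W \right)} = -5 + W + W n$ ($f{\left(n,W \right)} = -5 + \left(W n + W\right) = -5 + \left(W + W n\right) = -5 + W + W n$)
$\sqrt{\left(0 + f{\left(- \frac{5}{-2},5 \right)} 7\right) + Z{\left(-10 \right)}} = \sqrt{\left(0 + \left(-5 + 5 + 5 \left(- \frac{5}{-2}\right)\right) 7\right) + \left(-10\right)^{2}} = \sqrt{\left(0 + \left(-5 + 5 + 5 \left(\left(-5\right) \left(- \frac{1}{2}\right)\right)\right) 7\right) + 100} = \sqrt{\left(0 + \left(-5 + 5 + 5 \cdot \frac{5}{2}\right) 7\right) + 100} = \sqrt{\left(0 + \left(-5 + 5 + \frac{25}{2}\right) 7\right) + 100} = \sqrt{\left(0 + \frac{25}{2} \cdot 7\right) + 100} = \sqrt{\left(0 + \frac{175}{2}\right) + 100} = \sqrt{\frac{175}{2} + 100} = \sqrt{\frac{375}{2}} = \frac{5 \sqrt{30}}{2}$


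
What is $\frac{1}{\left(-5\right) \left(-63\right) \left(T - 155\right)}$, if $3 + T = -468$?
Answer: $- \frac{1}{197190} \approx -5.0712 \cdot 10^{-6}$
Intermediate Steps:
$T = -471$ ($T = -3 - 468 = -471$)
$\frac{1}{\left(-5\right) \left(-63\right) \left(T - 155\right)} = \frac{1}{\left(-5\right) \left(-63\right) \left(-471 - 155\right)} = \frac{1}{315 \left(-626\right)} = \frac{1}{-197190} = - \frac{1}{197190}$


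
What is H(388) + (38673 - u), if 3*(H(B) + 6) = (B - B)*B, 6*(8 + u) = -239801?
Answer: 471851/6 ≈ 78642.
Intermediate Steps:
u = -239849/6 (u = -8 + (⅙)*(-239801) = -8 - 239801/6 = -239849/6 ≈ -39975.)
H(B) = -6 (H(B) = -6 + ((B - B)*B)/3 = -6 + (0*B)/3 = -6 + (⅓)*0 = -6 + 0 = -6)
H(388) + (38673 - u) = -6 + (38673 - 1*(-239849/6)) = -6 + (38673 + 239849/6) = -6 + 471887/6 = 471851/6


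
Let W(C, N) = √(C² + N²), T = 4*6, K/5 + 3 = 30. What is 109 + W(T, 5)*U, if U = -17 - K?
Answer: 109 - 152*√601 ≈ -3617.3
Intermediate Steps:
K = 135 (K = -15 + 5*30 = -15 + 150 = 135)
T = 24
U = -152 (U = -17 - 1*135 = -17 - 135 = -152)
109 + W(T, 5)*U = 109 + √(24² + 5²)*(-152) = 109 + √(576 + 25)*(-152) = 109 + √601*(-152) = 109 - 152*√601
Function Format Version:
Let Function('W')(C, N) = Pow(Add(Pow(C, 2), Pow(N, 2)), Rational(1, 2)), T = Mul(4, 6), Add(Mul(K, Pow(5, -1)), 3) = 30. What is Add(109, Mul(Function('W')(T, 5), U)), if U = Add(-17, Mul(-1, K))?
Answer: Add(109, Mul(-152, Pow(601, Rational(1, 2)))) ≈ -3617.3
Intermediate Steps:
K = 135 (K = Add(-15, Mul(5, 30)) = Add(-15, 150) = 135)
T = 24
U = -152 (U = Add(-17, Mul(-1, 135)) = Add(-17, -135) = -152)
Add(109, Mul(Function('W')(T, 5), U)) = Add(109, Mul(Pow(Add(Pow(24, 2), Pow(5, 2)), Rational(1, 2)), -152)) = Add(109, Mul(Pow(Add(576, 25), Rational(1, 2)), -152)) = Add(109, Mul(Pow(601, Rational(1, 2)), -152)) = Add(109, Mul(-152, Pow(601, Rational(1, 2))))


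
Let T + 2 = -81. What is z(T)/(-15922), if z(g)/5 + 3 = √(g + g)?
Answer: 15/15922 - 5*I*√166/15922 ≈ 0.00094209 - 0.004046*I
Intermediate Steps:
T = -83 (T = -2 - 81 = -83)
z(g) = -15 + 5*√2*√g (z(g) = -15 + 5*√(g + g) = -15 + 5*√(2*g) = -15 + 5*(√2*√g) = -15 + 5*√2*√g)
z(T)/(-15922) = (-15 + 5*√2*√(-83))/(-15922) = (-15 + 5*√2*(I*√83))*(-1/15922) = (-15 + 5*I*√166)*(-1/15922) = 15/15922 - 5*I*√166/15922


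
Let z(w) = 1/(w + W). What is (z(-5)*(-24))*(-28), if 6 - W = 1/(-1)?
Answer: 336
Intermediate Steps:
W = 7 (W = 6 - 1/(-1) = 6 - 1*(-1) = 6 + 1 = 7)
z(w) = 1/(7 + w) (z(w) = 1/(w + 7) = 1/(7 + w))
(z(-5)*(-24))*(-28) = (-24/(7 - 5))*(-28) = (-24/2)*(-28) = ((1/2)*(-24))*(-28) = -12*(-28) = 336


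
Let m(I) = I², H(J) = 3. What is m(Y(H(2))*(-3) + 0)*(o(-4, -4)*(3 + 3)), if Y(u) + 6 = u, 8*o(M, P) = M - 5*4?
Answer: -1458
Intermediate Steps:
o(M, P) = -5/2 + M/8 (o(M, P) = (M - 5*4)/8 = (M - 1*20)/8 = (M - 20)/8 = (-20 + M)/8 = -5/2 + M/8)
Y(u) = -6 + u
m(Y(H(2))*(-3) + 0)*(o(-4, -4)*(3 + 3)) = ((-6 + 3)*(-3) + 0)²*((-5/2 + (⅛)*(-4))*(3 + 3)) = (-3*(-3) + 0)²*((-5/2 - ½)*6) = (9 + 0)²*(-3*6) = 9²*(-18) = 81*(-18) = -1458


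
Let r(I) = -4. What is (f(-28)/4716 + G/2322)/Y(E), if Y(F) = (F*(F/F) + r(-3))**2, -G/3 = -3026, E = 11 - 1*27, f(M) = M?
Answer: 98951/10139400 ≈ 0.0097591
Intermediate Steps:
E = -16 (E = 11 - 27 = -16)
G = 9078 (G = -3*(-3026) = 9078)
Y(F) = (-4 + F)**2 (Y(F) = (F*(F/F) - 4)**2 = (F*1 - 4)**2 = (F - 4)**2 = (-4 + F)**2)
(f(-28)/4716 + G/2322)/Y(E) = (-28/4716 + 9078/2322)/((-4 - 16)**2) = (-28*1/4716 + 9078*(1/2322))/((-20)**2) = (-7/1179 + 1513/387)/400 = (197902/50697)*(1/400) = 98951/10139400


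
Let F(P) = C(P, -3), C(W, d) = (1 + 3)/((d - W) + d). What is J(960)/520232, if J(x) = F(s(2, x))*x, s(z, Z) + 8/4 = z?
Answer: -80/65029 ≈ -0.0012302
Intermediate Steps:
s(z, Z) = -2 + z
C(W, d) = 4/(-W + 2*d)
F(P) = 4/(-6 - P) (F(P) = 4/(-P + 2*(-3)) = 4/(-P - 6) = 4/(-6 - P))
J(x) = -2*x/3 (J(x) = (-4/(6 + (-2 + 2)))*x = (-4/(6 + 0))*x = (-4/6)*x = (-4*1/6)*x = -2*x/3)
J(960)/520232 = -2/3*960/520232 = -640*1/520232 = -80/65029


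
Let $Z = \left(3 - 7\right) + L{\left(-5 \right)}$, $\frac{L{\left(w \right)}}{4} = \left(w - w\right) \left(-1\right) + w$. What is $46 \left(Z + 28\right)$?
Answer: $184$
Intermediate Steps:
$L{\left(w \right)} = 4 w$ ($L{\left(w \right)} = 4 \left(\left(w - w\right) \left(-1\right) + w\right) = 4 \left(0 \left(-1\right) + w\right) = 4 \left(0 + w\right) = 4 w$)
$Z = -24$ ($Z = \left(3 - 7\right) + 4 \left(-5\right) = \left(3 - 7\right) - 20 = -4 - 20 = -24$)
$46 \left(Z + 28\right) = 46 \left(-24 + 28\right) = 46 \cdot 4 = 184$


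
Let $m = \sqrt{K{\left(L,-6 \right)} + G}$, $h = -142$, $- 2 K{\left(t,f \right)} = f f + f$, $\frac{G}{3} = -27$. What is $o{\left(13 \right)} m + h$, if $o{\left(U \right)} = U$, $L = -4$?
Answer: $-142 + 52 i \sqrt{6} \approx -142.0 + 127.37 i$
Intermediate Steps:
$G = -81$ ($G = 3 \left(-27\right) = -81$)
$K{\left(t,f \right)} = - \frac{f}{2} - \frac{f^{2}}{2}$ ($K{\left(t,f \right)} = - \frac{f f + f}{2} = - \frac{f^{2} + f}{2} = - \frac{f + f^{2}}{2} = - \frac{f}{2} - \frac{f^{2}}{2}$)
$m = 4 i \sqrt{6}$ ($m = \sqrt{\left(- \frac{1}{2}\right) \left(-6\right) \left(1 - 6\right) - 81} = \sqrt{\left(- \frac{1}{2}\right) \left(-6\right) \left(-5\right) - 81} = \sqrt{-15 - 81} = \sqrt{-96} = 4 i \sqrt{6} \approx 9.798 i$)
$o{\left(13 \right)} m + h = 13 \cdot 4 i \sqrt{6} - 142 = 52 i \sqrt{6} - 142 = -142 + 52 i \sqrt{6}$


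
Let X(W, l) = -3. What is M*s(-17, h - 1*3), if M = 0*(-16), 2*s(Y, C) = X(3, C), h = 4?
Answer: 0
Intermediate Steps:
s(Y, C) = -3/2 (s(Y, C) = (1/2)*(-3) = -3/2)
M = 0
M*s(-17, h - 1*3) = 0*(-3/2) = 0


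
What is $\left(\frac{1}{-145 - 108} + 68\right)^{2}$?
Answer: $\frac{295943209}{64009} \approx 4623.5$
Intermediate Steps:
$\left(\frac{1}{-145 - 108} + 68\right)^{2} = \left(\frac{1}{-253} + 68\right)^{2} = \left(- \frac{1}{253} + 68\right)^{2} = \left(\frac{17203}{253}\right)^{2} = \frac{295943209}{64009}$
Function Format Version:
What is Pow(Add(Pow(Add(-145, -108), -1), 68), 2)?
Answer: Rational(295943209, 64009) ≈ 4623.5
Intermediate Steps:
Pow(Add(Pow(Add(-145, -108), -1), 68), 2) = Pow(Add(Pow(-253, -1), 68), 2) = Pow(Add(Rational(-1, 253), 68), 2) = Pow(Rational(17203, 253), 2) = Rational(295943209, 64009)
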